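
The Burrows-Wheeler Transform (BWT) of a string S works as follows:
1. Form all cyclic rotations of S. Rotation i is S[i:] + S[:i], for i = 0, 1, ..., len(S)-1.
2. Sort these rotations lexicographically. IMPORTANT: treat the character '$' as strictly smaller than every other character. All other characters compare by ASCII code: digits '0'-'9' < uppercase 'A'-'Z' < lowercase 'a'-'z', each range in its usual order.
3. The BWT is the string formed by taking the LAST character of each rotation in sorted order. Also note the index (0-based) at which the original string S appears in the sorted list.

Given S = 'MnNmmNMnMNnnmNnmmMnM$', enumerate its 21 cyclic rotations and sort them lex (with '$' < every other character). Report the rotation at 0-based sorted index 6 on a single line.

All 21 rotations (rotation i = S[i:]+S[:i]):
  rot[0] = MnNmmNMnMNnnmNnmmMnM$
  rot[1] = nNmmNMnMNnnmNnmmMnM$M
  rot[2] = NmmNMnMNnnmNnmmMnM$Mn
  rot[3] = mmNMnMNnnmNnmmMnM$MnN
  rot[4] = mNMnMNnnmNnmmMnM$MnNm
  rot[5] = NMnMNnnmNnmmMnM$MnNmm
  rot[6] = MnMNnnmNnmmMnM$MnNmmN
  rot[7] = nMNnnmNnmmMnM$MnNmmNM
  rot[8] = MNnnmNnmmMnM$MnNmmNMn
  rot[9] = NnnmNnmmMnM$MnNmmNMnM
  rot[10] = nnmNnmmMnM$MnNmmNMnMN
  rot[11] = nmNnmmMnM$MnNmmNMnMNn
  rot[12] = mNnmmMnM$MnNmmNMnMNnn
  rot[13] = NnmmMnM$MnNmmNMnMNnnm
  rot[14] = nmmMnM$MnNmmNMnMNnnmN
  rot[15] = mmMnM$MnNmmNMnMNnnmNn
  rot[16] = mMnM$MnNmmNMnMNnnmNnm
  rot[17] = MnM$MnNmmNMnMNnnmNnmm
  rot[18] = nM$MnNmmNMnMNnnmNnmmM
  rot[19] = M$MnNmmNMnMNnnmNnmmMn
  rot[20] = $MnNmmNMnMNnnmNnmmMnM
Sorted (with $ < everything):
  sorted[0] = $MnNmmNMnMNnnmNnmmMnM
  sorted[1] = M$MnNmmNMnMNnnmNnmmMn
  sorted[2] = MNnnmNnmmMnM$MnNmmNMn
  sorted[3] = MnM$MnNmmNMnMNnnmNnmm
  sorted[4] = MnMNnnmNnmmMnM$MnNmmN
  sorted[5] = MnNmmNMnMNnnmNnmmMnM$
  sorted[6] = NMnMNnnmNnmmMnM$MnNmm
  sorted[7] = NmmNMnMNnnmNnmmMnM$Mn
  sorted[8] = NnmmMnM$MnNmmNMnMNnnm
  sorted[9] = NnnmNnmmMnM$MnNmmNMnM
  sorted[10] = mMnM$MnNmmNMnMNnnmNnm
  sorted[11] = mNMnMNnnmNnmmMnM$MnNm
  sorted[12] = mNnmmMnM$MnNmmNMnMNnn
  sorted[13] = mmMnM$MnNmmNMnMNnnmNn
  sorted[14] = mmNMnMNnnmNnmmMnM$MnN
  sorted[15] = nM$MnNmmNMnMNnnmNnmmM
  sorted[16] = nMNnnmNnmmMnM$MnNmmNM
  sorted[17] = nNmmNMnMNnnmNnmmMnM$M
  sorted[18] = nmNnmmMnM$MnNmmNMnMNn
  sorted[19] = nmmMnM$MnNmmNMnMNnnmN
  sorted[20] = nnmNnmmMnM$MnNmmNMnMN
sorted[6] = NMnMNnnmNnmmMnM$MnNmm

Answer: NMnMNnnmNnmmMnM$MnNmm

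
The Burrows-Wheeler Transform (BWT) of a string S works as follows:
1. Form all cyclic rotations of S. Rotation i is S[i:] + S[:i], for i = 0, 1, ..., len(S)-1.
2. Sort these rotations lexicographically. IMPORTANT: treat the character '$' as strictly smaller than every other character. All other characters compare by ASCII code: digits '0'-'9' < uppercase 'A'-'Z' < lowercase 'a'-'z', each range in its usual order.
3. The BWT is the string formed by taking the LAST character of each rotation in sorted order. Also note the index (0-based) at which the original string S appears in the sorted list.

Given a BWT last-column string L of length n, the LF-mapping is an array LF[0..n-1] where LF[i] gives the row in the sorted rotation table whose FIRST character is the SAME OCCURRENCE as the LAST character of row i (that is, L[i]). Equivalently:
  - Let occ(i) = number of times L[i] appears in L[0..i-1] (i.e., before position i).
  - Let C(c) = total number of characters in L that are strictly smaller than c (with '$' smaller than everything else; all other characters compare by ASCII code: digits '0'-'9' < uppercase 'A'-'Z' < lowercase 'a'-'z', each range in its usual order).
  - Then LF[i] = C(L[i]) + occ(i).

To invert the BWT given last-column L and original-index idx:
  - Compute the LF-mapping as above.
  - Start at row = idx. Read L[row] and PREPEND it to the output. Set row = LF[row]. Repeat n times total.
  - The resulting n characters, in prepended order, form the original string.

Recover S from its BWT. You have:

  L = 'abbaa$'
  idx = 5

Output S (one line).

LF mapping: 1 4 5 2 3 0
Walk LF starting at row 5, prepending L[row]:
  step 1: row=5, L[5]='$', prepend. Next row=LF[5]=0
  step 2: row=0, L[0]='a', prepend. Next row=LF[0]=1
  step 3: row=1, L[1]='b', prepend. Next row=LF[1]=4
  step 4: row=4, L[4]='a', prepend. Next row=LF[4]=3
  step 5: row=3, L[3]='a', prepend. Next row=LF[3]=2
  step 6: row=2, L[2]='b', prepend. Next row=LF[2]=5
Reversed output: baaba$

Answer: baaba$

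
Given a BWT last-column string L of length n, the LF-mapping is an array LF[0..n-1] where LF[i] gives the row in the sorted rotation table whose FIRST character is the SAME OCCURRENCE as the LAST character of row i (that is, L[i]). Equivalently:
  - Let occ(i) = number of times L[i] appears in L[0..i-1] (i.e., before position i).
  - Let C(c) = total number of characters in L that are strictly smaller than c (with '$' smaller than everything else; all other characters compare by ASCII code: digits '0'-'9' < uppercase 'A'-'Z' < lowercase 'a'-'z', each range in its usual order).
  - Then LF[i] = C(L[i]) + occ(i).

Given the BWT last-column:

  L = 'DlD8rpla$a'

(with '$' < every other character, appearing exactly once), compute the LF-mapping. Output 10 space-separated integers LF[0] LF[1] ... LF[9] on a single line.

Char counts: '$':1, '8':1, 'D':2, 'a':2, 'l':2, 'p':1, 'r':1
C (first-col start): C('$')=0, C('8')=1, C('D')=2, C('a')=4, C('l')=6, C('p')=8, C('r')=9
L[0]='D': occ=0, LF[0]=C('D')+0=2+0=2
L[1]='l': occ=0, LF[1]=C('l')+0=6+0=6
L[2]='D': occ=1, LF[2]=C('D')+1=2+1=3
L[3]='8': occ=0, LF[3]=C('8')+0=1+0=1
L[4]='r': occ=0, LF[4]=C('r')+0=9+0=9
L[5]='p': occ=0, LF[5]=C('p')+0=8+0=8
L[6]='l': occ=1, LF[6]=C('l')+1=6+1=7
L[7]='a': occ=0, LF[7]=C('a')+0=4+0=4
L[8]='$': occ=0, LF[8]=C('$')+0=0+0=0
L[9]='a': occ=1, LF[9]=C('a')+1=4+1=5

Answer: 2 6 3 1 9 8 7 4 0 5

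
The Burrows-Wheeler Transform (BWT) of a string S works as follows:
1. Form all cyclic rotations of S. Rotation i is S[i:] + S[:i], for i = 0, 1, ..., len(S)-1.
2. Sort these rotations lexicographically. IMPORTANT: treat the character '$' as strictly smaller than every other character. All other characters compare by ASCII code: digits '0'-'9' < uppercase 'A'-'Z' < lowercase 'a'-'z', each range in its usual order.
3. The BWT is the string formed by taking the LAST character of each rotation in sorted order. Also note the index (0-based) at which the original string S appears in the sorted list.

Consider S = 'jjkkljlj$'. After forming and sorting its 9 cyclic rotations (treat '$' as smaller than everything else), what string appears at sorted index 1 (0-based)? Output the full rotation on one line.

Answer: j$jjkkljl

Derivation:
All 9 rotations (rotation i = S[i:]+S[:i]):
  rot[0] = jjkkljlj$
  rot[1] = jkkljlj$j
  rot[2] = kkljlj$jj
  rot[3] = kljlj$jjk
  rot[4] = ljlj$jjkk
  rot[5] = jlj$jjkkl
  rot[6] = lj$jjkklj
  rot[7] = j$jjkkljl
  rot[8] = $jjkkljlj
Sorted (with $ < everything):
  sorted[0] = $jjkkljlj
  sorted[1] = j$jjkkljl
  sorted[2] = jjkkljlj$
  sorted[3] = jkkljlj$j
  sorted[4] = jlj$jjkkl
  sorted[5] = kkljlj$jj
  sorted[6] = kljlj$jjk
  sorted[7] = lj$jjkklj
  sorted[8] = ljlj$jjkk
sorted[1] = j$jjkkljl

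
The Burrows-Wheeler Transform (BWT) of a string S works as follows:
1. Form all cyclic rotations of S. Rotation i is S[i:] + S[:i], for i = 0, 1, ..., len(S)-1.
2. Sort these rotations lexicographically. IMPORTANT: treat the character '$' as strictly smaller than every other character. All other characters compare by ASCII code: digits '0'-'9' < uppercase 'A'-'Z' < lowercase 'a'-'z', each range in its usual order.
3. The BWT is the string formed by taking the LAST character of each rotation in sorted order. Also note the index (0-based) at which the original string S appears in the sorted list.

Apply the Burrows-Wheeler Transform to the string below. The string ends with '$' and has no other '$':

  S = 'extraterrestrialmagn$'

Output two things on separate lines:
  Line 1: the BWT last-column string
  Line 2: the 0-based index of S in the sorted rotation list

All 21 rotations (rotation i = S[i:]+S[:i]):
  rot[0] = extraterrestrialmagn$
  rot[1] = xtraterrestrialmagn$e
  rot[2] = traterrestrialmagn$ex
  rot[3] = raterrestrialmagn$ext
  rot[4] = aterrestrialmagn$extr
  rot[5] = terrestrialmagn$extra
  rot[6] = errestrialmagn$extrat
  rot[7] = rrestrialmagn$extrate
  rot[8] = restrialmagn$extrater
  rot[9] = estrialmagn$extraterr
  rot[10] = strialmagn$extraterre
  rot[11] = trialmagn$extraterres
  rot[12] = rialmagn$extraterrest
  rot[13] = ialmagn$extraterrestr
  rot[14] = almagn$extraterrestri
  rot[15] = lmagn$extraterrestria
  rot[16] = magn$extraterrestrial
  rot[17] = agn$extraterrestrialm
  rot[18] = gn$extraterrestrialma
  rot[19] = n$extraterrestrialmag
  rot[20] = $extraterrestrialmagn
Sorted (with $ < everything):
  sorted[0] = $extraterrestrialmagn  (last char: 'n')
  sorted[1] = agn$extraterrestrialm  (last char: 'm')
  sorted[2] = almagn$extraterrestri  (last char: 'i')
  sorted[3] = aterrestrialmagn$extr  (last char: 'r')
  sorted[4] = errestrialmagn$extrat  (last char: 't')
  sorted[5] = estrialmagn$extraterr  (last char: 'r')
  sorted[6] = extraterrestrialmagn$  (last char: '$')
  sorted[7] = gn$extraterrestrialma  (last char: 'a')
  sorted[8] = ialmagn$extraterrestr  (last char: 'r')
  sorted[9] = lmagn$extraterrestria  (last char: 'a')
  sorted[10] = magn$extraterrestrial  (last char: 'l')
  sorted[11] = n$extraterrestrialmag  (last char: 'g')
  sorted[12] = raterrestrialmagn$ext  (last char: 't')
  sorted[13] = restrialmagn$extrater  (last char: 'r')
  sorted[14] = rialmagn$extraterrest  (last char: 't')
  sorted[15] = rrestrialmagn$extrate  (last char: 'e')
  sorted[16] = strialmagn$extraterre  (last char: 'e')
  sorted[17] = terrestrialmagn$extra  (last char: 'a')
  sorted[18] = traterrestrialmagn$ex  (last char: 'x')
  sorted[19] = trialmagn$extraterres  (last char: 's')
  sorted[20] = xtraterrestrialmagn$e  (last char: 'e')
Last column: nmirtr$aralgtrteeaxse
Original string S is at sorted index 6

Answer: nmirtr$aralgtrteeaxse
6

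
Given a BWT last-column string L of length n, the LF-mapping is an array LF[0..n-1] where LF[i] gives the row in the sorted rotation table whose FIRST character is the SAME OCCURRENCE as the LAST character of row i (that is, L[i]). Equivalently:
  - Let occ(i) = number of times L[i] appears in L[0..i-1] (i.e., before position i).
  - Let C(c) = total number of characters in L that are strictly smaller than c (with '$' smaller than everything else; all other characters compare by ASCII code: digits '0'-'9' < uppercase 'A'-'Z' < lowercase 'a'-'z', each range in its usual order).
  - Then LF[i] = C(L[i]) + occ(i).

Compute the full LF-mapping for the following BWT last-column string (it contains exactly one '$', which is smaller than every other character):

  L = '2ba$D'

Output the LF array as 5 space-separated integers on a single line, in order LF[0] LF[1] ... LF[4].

Answer: 1 4 3 0 2

Derivation:
Char counts: '$':1, '2':1, 'D':1, 'a':1, 'b':1
C (first-col start): C('$')=0, C('2')=1, C('D')=2, C('a')=3, C('b')=4
L[0]='2': occ=0, LF[0]=C('2')+0=1+0=1
L[1]='b': occ=0, LF[1]=C('b')+0=4+0=4
L[2]='a': occ=0, LF[2]=C('a')+0=3+0=3
L[3]='$': occ=0, LF[3]=C('$')+0=0+0=0
L[4]='D': occ=0, LF[4]=C('D')+0=2+0=2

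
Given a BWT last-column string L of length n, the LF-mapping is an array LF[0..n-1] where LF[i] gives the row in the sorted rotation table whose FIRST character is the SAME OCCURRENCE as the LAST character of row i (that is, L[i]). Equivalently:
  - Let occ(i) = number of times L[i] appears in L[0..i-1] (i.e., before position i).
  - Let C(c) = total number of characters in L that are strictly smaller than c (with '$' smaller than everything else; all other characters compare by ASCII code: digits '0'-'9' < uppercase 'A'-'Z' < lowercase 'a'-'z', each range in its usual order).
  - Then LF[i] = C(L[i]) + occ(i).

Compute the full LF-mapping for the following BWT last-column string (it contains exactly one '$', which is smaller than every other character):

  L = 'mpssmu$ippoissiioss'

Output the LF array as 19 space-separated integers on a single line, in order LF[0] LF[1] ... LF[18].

Answer: 5 9 12 13 6 18 0 1 10 11 7 2 14 15 3 4 8 16 17

Derivation:
Char counts: '$':1, 'i':4, 'm':2, 'o':2, 'p':3, 's':6, 'u':1
C (first-col start): C('$')=0, C('i')=1, C('m')=5, C('o')=7, C('p')=9, C('s')=12, C('u')=18
L[0]='m': occ=0, LF[0]=C('m')+0=5+0=5
L[1]='p': occ=0, LF[1]=C('p')+0=9+0=9
L[2]='s': occ=0, LF[2]=C('s')+0=12+0=12
L[3]='s': occ=1, LF[3]=C('s')+1=12+1=13
L[4]='m': occ=1, LF[4]=C('m')+1=5+1=6
L[5]='u': occ=0, LF[5]=C('u')+0=18+0=18
L[6]='$': occ=0, LF[6]=C('$')+0=0+0=0
L[7]='i': occ=0, LF[7]=C('i')+0=1+0=1
L[8]='p': occ=1, LF[8]=C('p')+1=9+1=10
L[9]='p': occ=2, LF[9]=C('p')+2=9+2=11
L[10]='o': occ=0, LF[10]=C('o')+0=7+0=7
L[11]='i': occ=1, LF[11]=C('i')+1=1+1=2
L[12]='s': occ=2, LF[12]=C('s')+2=12+2=14
L[13]='s': occ=3, LF[13]=C('s')+3=12+3=15
L[14]='i': occ=2, LF[14]=C('i')+2=1+2=3
L[15]='i': occ=3, LF[15]=C('i')+3=1+3=4
L[16]='o': occ=1, LF[16]=C('o')+1=7+1=8
L[17]='s': occ=4, LF[17]=C('s')+4=12+4=16
L[18]='s': occ=5, LF[18]=C('s')+5=12+5=17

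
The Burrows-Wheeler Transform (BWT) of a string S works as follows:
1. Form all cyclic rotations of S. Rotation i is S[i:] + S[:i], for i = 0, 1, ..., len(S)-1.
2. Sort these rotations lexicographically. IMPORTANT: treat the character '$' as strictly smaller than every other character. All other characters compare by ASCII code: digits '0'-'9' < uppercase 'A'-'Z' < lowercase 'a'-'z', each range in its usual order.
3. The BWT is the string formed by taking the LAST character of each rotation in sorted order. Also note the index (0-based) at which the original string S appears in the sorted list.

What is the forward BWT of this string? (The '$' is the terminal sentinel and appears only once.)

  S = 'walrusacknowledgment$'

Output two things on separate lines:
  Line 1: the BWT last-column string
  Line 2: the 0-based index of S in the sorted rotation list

Answer: tswaelmdcwagkenlunr$o
19

Derivation:
All 21 rotations (rotation i = S[i:]+S[:i]):
  rot[0] = walrusacknowledgment$
  rot[1] = alrusacknowledgment$w
  rot[2] = lrusacknowledgment$wa
  rot[3] = rusacknowledgment$wal
  rot[4] = usacknowledgment$walr
  rot[5] = sacknowledgment$walru
  rot[6] = acknowledgment$walrus
  rot[7] = cknowledgment$walrusa
  rot[8] = knowledgment$walrusac
  rot[9] = nowledgment$walrusack
  rot[10] = owledgment$walrusackn
  rot[11] = wledgment$walrusackno
  rot[12] = ledgment$walrusacknow
  rot[13] = edgment$walrusacknowl
  rot[14] = dgment$walrusacknowle
  rot[15] = gment$walrusacknowled
  rot[16] = ment$walrusacknowledg
  rot[17] = ent$walrusacknowledgm
  rot[18] = nt$walrusacknowledgme
  rot[19] = t$walrusacknowledgmen
  rot[20] = $walrusacknowledgment
Sorted (with $ < everything):
  sorted[0] = $walrusacknowledgment  (last char: 't')
  sorted[1] = acknowledgment$walrus  (last char: 's')
  sorted[2] = alrusacknowledgment$w  (last char: 'w')
  sorted[3] = cknowledgment$walrusa  (last char: 'a')
  sorted[4] = dgment$walrusacknowle  (last char: 'e')
  sorted[5] = edgment$walrusacknowl  (last char: 'l')
  sorted[6] = ent$walrusacknowledgm  (last char: 'm')
  sorted[7] = gment$walrusacknowled  (last char: 'd')
  sorted[8] = knowledgment$walrusac  (last char: 'c')
  sorted[9] = ledgment$walrusacknow  (last char: 'w')
  sorted[10] = lrusacknowledgment$wa  (last char: 'a')
  sorted[11] = ment$walrusacknowledg  (last char: 'g')
  sorted[12] = nowledgment$walrusack  (last char: 'k')
  sorted[13] = nt$walrusacknowledgme  (last char: 'e')
  sorted[14] = owledgment$walrusackn  (last char: 'n')
  sorted[15] = rusacknowledgment$wal  (last char: 'l')
  sorted[16] = sacknowledgment$walru  (last char: 'u')
  sorted[17] = t$walrusacknowledgmen  (last char: 'n')
  sorted[18] = usacknowledgment$walr  (last char: 'r')
  sorted[19] = walrusacknowledgment$  (last char: '$')
  sorted[20] = wledgment$walrusackno  (last char: 'o')
Last column: tswaelmdcwagkenlunr$o
Original string S is at sorted index 19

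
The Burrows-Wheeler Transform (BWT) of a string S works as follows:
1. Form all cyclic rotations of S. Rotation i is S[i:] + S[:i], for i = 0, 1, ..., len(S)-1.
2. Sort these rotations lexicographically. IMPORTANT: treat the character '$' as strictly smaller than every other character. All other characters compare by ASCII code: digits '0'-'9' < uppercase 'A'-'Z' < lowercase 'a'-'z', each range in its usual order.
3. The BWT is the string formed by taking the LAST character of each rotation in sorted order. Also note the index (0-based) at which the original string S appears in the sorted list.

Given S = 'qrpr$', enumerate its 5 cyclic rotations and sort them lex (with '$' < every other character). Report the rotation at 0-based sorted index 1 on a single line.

Answer: pr$qr

Derivation:
All 5 rotations (rotation i = S[i:]+S[:i]):
  rot[0] = qrpr$
  rot[1] = rpr$q
  rot[2] = pr$qr
  rot[3] = r$qrp
  rot[4] = $qrpr
Sorted (with $ < everything):
  sorted[0] = $qrpr
  sorted[1] = pr$qr
  sorted[2] = qrpr$
  sorted[3] = r$qrp
  sorted[4] = rpr$q
sorted[1] = pr$qr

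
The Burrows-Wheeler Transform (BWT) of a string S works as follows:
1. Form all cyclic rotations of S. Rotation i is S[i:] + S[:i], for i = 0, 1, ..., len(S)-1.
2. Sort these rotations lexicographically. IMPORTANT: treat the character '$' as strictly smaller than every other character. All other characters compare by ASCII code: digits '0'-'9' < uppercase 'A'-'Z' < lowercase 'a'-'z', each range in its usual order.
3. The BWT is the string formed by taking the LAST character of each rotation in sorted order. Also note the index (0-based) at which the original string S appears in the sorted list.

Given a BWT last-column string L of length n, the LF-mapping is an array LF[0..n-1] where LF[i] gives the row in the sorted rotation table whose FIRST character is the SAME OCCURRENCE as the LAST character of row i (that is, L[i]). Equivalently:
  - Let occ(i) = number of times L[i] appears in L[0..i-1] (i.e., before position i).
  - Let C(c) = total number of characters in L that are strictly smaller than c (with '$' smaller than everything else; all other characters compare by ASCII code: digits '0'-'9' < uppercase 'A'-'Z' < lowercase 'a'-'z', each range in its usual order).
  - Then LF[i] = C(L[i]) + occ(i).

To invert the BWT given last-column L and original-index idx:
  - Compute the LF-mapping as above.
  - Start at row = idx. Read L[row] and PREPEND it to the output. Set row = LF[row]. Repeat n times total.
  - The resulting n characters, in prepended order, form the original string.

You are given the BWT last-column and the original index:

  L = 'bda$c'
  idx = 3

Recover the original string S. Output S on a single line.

Answer: cdab$

Derivation:
LF mapping: 2 4 1 0 3
Walk LF starting at row 3, prepending L[row]:
  step 1: row=3, L[3]='$', prepend. Next row=LF[3]=0
  step 2: row=0, L[0]='b', prepend. Next row=LF[0]=2
  step 3: row=2, L[2]='a', prepend. Next row=LF[2]=1
  step 4: row=1, L[1]='d', prepend. Next row=LF[1]=4
  step 5: row=4, L[4]='c', prepend. Next row=LF[4]=3
Reversed output: cdab$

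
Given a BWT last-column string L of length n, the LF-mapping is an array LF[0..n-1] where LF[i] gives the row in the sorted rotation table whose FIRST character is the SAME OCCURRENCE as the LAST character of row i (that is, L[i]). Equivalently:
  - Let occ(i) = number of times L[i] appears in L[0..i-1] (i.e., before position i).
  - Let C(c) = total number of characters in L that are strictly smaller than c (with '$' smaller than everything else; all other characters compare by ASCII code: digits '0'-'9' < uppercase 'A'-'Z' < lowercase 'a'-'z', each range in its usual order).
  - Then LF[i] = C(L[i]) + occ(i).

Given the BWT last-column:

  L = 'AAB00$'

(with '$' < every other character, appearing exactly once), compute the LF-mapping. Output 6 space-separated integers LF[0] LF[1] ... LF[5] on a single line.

Char counts: '$':1, '0':2, 'A':2, 'B':1
C (first-col start): C('$')=0, C('0')=1, C('A')=3, C('B')=5
L[0]='A': occ=0, LF[0]=C('A')+0=3+0=3
L[1]='A': occ=1, LF[1]=C('A')+1=3+1=4
L[2]='B': occ=0, LF[2]=C('B')+0=5+0=5
L[3]='0': occ=0, LF[3]=C('0')+0=1+0=1
L[4]='0': occ=1, LF[4]=C('0')+1=1+1=2
L[5]='$': occ=0, LF[5]=C('$')+0=0+0=0

Answer: 3 4 5 1 2 0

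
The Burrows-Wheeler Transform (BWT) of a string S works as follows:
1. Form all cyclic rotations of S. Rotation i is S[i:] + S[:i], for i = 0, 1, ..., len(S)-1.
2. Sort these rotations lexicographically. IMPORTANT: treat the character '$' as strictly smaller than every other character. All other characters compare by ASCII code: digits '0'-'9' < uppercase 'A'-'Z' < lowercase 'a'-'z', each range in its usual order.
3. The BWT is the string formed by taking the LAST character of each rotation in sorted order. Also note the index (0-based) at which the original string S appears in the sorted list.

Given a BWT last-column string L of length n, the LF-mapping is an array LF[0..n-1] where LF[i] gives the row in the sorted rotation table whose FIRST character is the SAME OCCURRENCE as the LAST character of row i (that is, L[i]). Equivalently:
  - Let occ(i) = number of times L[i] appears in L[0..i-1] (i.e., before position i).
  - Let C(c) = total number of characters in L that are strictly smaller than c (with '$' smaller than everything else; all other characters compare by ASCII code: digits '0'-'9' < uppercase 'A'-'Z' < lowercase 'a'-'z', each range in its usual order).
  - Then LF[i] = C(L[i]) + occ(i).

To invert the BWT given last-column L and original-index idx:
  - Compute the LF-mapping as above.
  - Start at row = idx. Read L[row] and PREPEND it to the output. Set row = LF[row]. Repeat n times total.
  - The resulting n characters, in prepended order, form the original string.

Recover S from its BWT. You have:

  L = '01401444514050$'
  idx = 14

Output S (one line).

Answer: 54410540041410$

Derivation:
LF mapping: 1 5 8 2 6 9 10 11 13 7 12 3 14 4 0
Walk LF starting at row 14, prepending L[row]:
  step 1: row=14, L[14]='$', prepend. Next row=LF[14]=0
  step 2: row=0, L[0]='0', prepend. Next row=LF[0]=1
  step 3: row=1, L[1]='1', prepend. Next row=LF[1]=5
  step 4: row=5, L[5]='4', prepend. Next row=LF[5]=9
  step 5: row=9, L[9]='1', prepend. Next row=LF[9]=7
  step 6: row=7, L[7]='4', prepend. Next row=LF[7]=11
  step 7: row=11, L[11]='0', prepend. Next row=LF[11]=3
  step 8: row=3, L[3]='0', prepend. Next row=LF[3]=2
  step 9: row=2, L[2]='4', prepend. Next row=LF[2]=8
  step 10: row=8, L[8]='5', prepend. Next row=LF[8]=13
  step 11: row=13, L[13]='0', prepend. Next row=LF[13]=4
  step 12: row=4, L[4]='1', prepend. Next row=LF[4]=6
  step 13: row=6, L[6]='4', prepend. Next row=LF[6]=10
  step 14: row=10, L[10]='4', prepend. Next row=LF[10]=12
  step 15: row=12, L[12]='5', prepend. Next row=LF[12]=14
Reversed output: 54410540041410$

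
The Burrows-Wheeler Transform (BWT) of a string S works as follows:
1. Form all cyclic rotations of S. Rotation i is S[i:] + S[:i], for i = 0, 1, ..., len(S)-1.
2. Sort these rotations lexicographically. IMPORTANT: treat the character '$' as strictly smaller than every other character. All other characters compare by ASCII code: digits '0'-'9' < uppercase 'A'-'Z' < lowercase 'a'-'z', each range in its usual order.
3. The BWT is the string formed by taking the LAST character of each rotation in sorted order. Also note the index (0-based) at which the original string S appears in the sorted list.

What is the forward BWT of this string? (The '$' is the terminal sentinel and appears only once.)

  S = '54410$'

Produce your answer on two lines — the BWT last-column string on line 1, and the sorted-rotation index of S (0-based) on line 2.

All 6 rotations (rotation i = S[i:]+S[:i]):
  rot[0] = 54410$
  rot[1] = 4410$5
  rot[2] = 410$54
  rot[3] = 10$544
  rot[4] = 0$5441
  rot[5] = $54410
Sorted (with $ < everything):
  sorted[0] = $54410  (last char: '0')
  sorted[1] = 0$5441  (last char: '1')
  sorted[2] = 10$544  (last char: '4')
  sorted[3] = 410$54  (last char: '4')
  sorted[4] = 4410$5  (last char: '5')
  sorted[5] = 54410$  (last char: '$')
Last column: 01445$
Original string S is at sorted index 5

Answer: 01445$
5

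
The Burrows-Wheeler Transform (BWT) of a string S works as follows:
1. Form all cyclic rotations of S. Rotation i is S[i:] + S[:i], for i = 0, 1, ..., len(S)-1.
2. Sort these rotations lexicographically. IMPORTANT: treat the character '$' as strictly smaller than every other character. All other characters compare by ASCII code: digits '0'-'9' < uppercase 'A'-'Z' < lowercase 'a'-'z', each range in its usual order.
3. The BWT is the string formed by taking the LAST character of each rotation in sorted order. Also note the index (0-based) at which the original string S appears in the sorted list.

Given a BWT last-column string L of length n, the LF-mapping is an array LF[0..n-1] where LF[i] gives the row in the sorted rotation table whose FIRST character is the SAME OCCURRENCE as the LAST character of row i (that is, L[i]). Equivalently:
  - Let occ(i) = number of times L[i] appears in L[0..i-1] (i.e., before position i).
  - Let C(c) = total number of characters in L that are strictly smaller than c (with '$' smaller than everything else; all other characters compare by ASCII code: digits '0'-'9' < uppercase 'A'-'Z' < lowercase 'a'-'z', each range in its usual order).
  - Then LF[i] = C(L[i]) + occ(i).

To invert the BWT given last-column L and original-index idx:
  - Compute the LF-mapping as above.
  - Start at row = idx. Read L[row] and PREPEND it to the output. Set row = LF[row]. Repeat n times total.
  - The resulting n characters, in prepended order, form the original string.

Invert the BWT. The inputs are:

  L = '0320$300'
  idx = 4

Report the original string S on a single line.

Answer: 0320030$

Derivation:
LF mapping: 1 6 5 2 0 7 3 4
Walk LF starting at row 4, prepending L[row]:
  step 1: row=4, L[4]='$', prepend. Next row=LF[4]=0
  step 2: row=0, L[0]='0', prepend. Next row=LF[0]=1
  step 3: row=1, L[1]='3', prepend. Next row=LF[1]=6
  step 4: row=6, L[6]='0', prepend. Next row=LF[6]=3
  step 5: row=3, L[3]='0', prepend. Next row=LF[3]=2
  step 6: row=2, L[2]='2', prepend. Next row=LF[2]=5
  step 7: row=5, L[5]='3', prepend. Next row=LF[5]=7
  step 8: row=7, L[7]='0', prepend. Next row=LF[7]=4
Reversed output: 0320030$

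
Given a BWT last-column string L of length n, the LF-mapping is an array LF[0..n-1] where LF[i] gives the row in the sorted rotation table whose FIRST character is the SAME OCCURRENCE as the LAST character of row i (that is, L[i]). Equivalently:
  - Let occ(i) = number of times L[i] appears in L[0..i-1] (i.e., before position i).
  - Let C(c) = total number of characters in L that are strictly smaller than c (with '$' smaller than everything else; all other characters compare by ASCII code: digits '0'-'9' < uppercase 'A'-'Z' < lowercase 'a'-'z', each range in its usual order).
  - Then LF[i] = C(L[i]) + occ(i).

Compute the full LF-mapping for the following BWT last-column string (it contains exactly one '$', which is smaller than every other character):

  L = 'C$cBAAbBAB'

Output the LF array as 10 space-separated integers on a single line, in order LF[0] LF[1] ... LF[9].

Answer: 7 0 9 4 1 2 8 5 3 6

Derivation:
Char counts: '$':1, 'A':3, 'B':3, 'C':1, 'b':1, 'c':1
C (first-col start): C('$')=0, C('A')=1, C('B')=4, C('C')=7, C('b')=8, C('c')=9
L[0]='C': occ=0, LF[0]=C('C')+0=7+0=7
L[1]='$': occ=0, LF[1]=C('$')+0=0+0=0
L[2]='c': occ=0, LF[2]=C('c')+0=9+0=9
L[3]='B': occ=0, LF[3]=C('B')+0=4+0=4
L[4]='A': occ=0, LF[4]=C('A')+0=1+0=1
L[5]='A': occ=1, LF[5]=C('A')+1=1+1=2
L[6]='b': occ=0, LF[6]=C('b')+0=8+0=8
L[7]='B': occ=1, LF[7]=C('B')+1=4+1=5
L[8]='A': occ=2, LF[8]=C('A')+2=1+2=3
L[9]='B': occ=2, LF[9]=C('B')+2=4+2=6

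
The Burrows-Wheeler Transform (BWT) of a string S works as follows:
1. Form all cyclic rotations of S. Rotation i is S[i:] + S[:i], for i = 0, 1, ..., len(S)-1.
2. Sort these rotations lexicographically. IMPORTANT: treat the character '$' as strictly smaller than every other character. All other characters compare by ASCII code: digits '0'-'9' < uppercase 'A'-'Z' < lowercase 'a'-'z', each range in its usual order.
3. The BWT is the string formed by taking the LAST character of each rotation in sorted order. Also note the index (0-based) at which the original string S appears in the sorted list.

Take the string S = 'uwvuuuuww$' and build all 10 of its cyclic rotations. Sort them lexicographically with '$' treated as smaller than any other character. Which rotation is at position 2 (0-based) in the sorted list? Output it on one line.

All 10 rotations (rotation i = S[i:]+S[:i]):
  rot[0] = uwvuuuuww$
  rot[1] = wvuuuuww$u
  rot[2] = vuuuuww$uw
  rot[3] = uuuuww$uwv
  rot[4] = uuuww$uwvu
  rot[5] = uuww$uwvuu
  rot[6] = uww$uwvuuu
  rot[7] = ww$uwvuuuu
  rot[8] = w$uwvuuuuw
  rot[9] = $uwvuuuuww
Sorted (with $ < everything):
  sorted[0] = $uwvuuuuww
  sorted[1] = uuuuww$uwv
  sorted[2] = uuuww$uwvu
  sorted[3] = uuww$uwvuu
  sorted[4] = uwvuuuuww$
  sorted[5] = uww$uwvuuu
  sorted[6] = vuuuuww$uw
  sorted[7] = w$uwvuuuuw
  sorted[8] = wvuuuuww$u
  sorted[9] = ww$uwvuuuu
sorted[2] = uuuww$uwvu

Answer: uuuww$uwvu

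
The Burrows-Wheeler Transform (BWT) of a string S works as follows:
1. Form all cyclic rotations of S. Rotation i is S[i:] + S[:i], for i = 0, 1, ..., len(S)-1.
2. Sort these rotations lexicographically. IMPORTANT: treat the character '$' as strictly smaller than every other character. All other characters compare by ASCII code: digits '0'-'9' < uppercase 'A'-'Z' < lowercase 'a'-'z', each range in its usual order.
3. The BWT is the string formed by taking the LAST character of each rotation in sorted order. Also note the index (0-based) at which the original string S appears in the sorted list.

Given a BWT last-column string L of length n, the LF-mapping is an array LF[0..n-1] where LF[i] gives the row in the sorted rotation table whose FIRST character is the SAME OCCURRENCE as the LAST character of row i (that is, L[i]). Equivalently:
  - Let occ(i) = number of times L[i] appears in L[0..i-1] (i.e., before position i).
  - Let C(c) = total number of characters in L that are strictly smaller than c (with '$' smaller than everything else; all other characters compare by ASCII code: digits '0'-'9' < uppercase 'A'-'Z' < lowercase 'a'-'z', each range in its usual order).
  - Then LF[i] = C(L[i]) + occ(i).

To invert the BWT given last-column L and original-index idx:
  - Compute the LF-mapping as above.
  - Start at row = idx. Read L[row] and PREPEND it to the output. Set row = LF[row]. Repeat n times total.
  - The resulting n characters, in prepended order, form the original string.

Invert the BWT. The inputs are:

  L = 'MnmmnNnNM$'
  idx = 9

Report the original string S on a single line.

LF mapping: 1 7 5 6 8 3 9 4 2 0
Walk LF starting at row 9, prepending L[row]:
  step 1: row=9, L[9]='$', prepend. Next row=LF[9]=0
  step 2: row=0, L[0]='M', prepend. Next row=LF[0]=1
  step 3: row=1, L[1]='n', prepend. Next row=LF[1]=7
  step 4: row=7, L[7]='N', prepend. Next row=LF[7]=4
  step 5: row=4, L[4]='n', prepend. Next row=LF[4]=8
  step 6: row=8, L[8]='M', prepend. Next row=LF[8]=2
  step 7: row=2, L[2]='m', prepend. Next row=LF[2]=5
  step 8: row=5, L[5]='N', prepend. Next row=LF[5]=3
  step 9: row=3, L[3]='m', prepend. Next row=LF[3]=6
  step 10: row=6, L[6]='n', prepend. Next row=LF[6]=9
Reversed output: nmNmMnNnM$

Answer: nmNmMnNnM$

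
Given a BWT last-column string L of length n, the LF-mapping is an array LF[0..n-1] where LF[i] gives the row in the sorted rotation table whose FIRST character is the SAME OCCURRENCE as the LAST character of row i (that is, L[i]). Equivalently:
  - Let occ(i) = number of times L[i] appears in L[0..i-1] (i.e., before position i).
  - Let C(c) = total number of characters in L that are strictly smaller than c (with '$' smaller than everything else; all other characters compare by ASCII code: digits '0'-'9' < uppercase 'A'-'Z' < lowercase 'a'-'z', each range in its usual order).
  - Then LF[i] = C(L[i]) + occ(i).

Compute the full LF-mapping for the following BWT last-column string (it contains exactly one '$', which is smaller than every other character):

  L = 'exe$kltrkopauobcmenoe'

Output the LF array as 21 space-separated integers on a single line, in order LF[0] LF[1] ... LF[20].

Char counts: '$':1, 'a':1, 'b':1, 'c':1, 'e':4, 'k':2, 'l':1, 'm':1, 'n':1, 'o':3, 'p':1, 'r':1, 't':1, 'u':1, 'x':1
C (first-col start): C('$')=0, C('a')=1, C('b')=2, C('c')=3, C('e')=4, C('k')=8, C('l')=10, C('m')=11, C('n')=12, C('o')=13, C('p')=16, C('r')=17, C('t')=18, C('u')=19, C('x')=20
L[0]='e': occ=0, LF[0]=C('e')+0=4+0=4
L[1]='x': occ=0, LF[1]=C('x')+0=20+0=20
L[2]='e': occ=1, LF[2]=C('e')+1=4+1=5
L[3]='$': occ=0, LF[3]=C('$')+0=0+0=0
L[4]='k': occ=0, LF[4]=C('k')+0=8+0=8
L[5]='l': occ=0, LF[5]=C('l')+0=10+0=10
L[6]='t': occ=0, LF[6]=C('t')+0=18+0=18
L[7]='r': occ=0, LF[7]=C('r')+0=17+0=17
L[8]='k': occ=1, LF[8]=C('k')+1=8+1=9
L[9]='o': occ=0, LF[9]=C('o')+0=13+0=13
L[10]='p': occ=0, LF[10]=C('p')+0=16+0=16
L[11]='a': occ=0, LF[11]=C('a')+0=1+0=1
L[12]='u': occ=0, LF[12]=C('u')+0=19+0=19
L[13]='o': occ=1, LF[13]=C('o')+1=13+1=14
L[14]='b': occ=0, LF[14]=C('b')+0=2+0=2
L[15]='c': occ=0, LF[15]=C('c')+0=3+0=3
L[16]='m': occ=0, LF[16]=C('m')+0=11+0=11
L[17]='e': occ=2, LF[17]=C('e')+2=4+2=6
L[18]='n': occ=0, LF[18]=C('n')+0=12+0=12
L[19]='o': occ=2, LF[19]=C('o')+2=13+2=15
L[20]='e': occ=3, LF[20]=C('e')+3=4+3=7

Answer: 4 20 5 0 8 10 18 17 9 13 16 1 19 14 2 3 11 6 12 15 7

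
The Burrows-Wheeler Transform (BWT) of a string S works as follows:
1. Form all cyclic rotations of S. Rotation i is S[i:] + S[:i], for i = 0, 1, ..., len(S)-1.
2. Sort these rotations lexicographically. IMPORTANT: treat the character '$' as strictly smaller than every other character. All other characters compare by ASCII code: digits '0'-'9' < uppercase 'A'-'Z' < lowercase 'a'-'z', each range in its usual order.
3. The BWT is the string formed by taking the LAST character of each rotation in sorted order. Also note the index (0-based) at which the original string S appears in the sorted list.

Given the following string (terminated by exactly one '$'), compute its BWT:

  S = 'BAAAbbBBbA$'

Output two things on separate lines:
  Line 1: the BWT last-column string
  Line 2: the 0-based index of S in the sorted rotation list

All 11 rotations (rotation i = S[i:]+S[:i]):
  rot[0] = BAAAbbBBbA$
  rot[1] = AAAbbBBbA$B
  rot[2] = AAbbBBbA$BA
  rot[3] = AbbBBbA$BAA
  rot[4] = bbBBbA$BAAA
  rot[5] = bBBbA$BAAAb
  rot[6] = BBbA$BAAAbb
  rot[7] = BbA$BAAAbbB
  rot[8] = bA$BAAAbbBB
  rot[9] = A$BAAAbbBBb
  rot[10] = $BAAAbbBBbA
Sorted (with $ < everything):
  sorted[0] = $BAAAbbBBbA  (last char: 'A')
  sorted[1] = A$BAAAbbBBb  (last char: 'b')
  sorted[2] = AAAbbBBbA$B  (last char: 'B')
  sorted[3] = AAbbBBbA$BA  (last char: 'A')
  sorted[4] = AbbBBbA$BAA  (last char: 'A')
  sorted[5] = BAAAbbBBbA$  (last char: '$')
  sorted[6] = BBbA$BAAAbb  (last char: 'b')
  sorted[7] = BbA$BAAAbbB  (last char: 'B')
  sorted[8] = bA$BAAAbbBB  (last char: 'B')
  sorted[9] = bBBbA$BAAAb  (last char: 'b')
  sorted[10] = bbBBbA$BAAA  (last char: 'A')
Last column: AbBAA$bBBbA
Original string S is at sorted index 5

Answer: AbBAA$bBBbA
5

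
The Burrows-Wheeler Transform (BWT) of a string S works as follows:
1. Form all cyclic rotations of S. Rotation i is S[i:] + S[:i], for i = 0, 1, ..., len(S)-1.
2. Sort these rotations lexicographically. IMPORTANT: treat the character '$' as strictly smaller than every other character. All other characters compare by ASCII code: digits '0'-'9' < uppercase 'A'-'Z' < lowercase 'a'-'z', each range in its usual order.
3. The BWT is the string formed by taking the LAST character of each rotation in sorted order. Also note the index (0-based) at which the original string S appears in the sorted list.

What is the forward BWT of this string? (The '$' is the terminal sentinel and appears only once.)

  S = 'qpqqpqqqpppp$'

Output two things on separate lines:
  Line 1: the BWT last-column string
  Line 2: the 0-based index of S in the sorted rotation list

Answer: ppppqqqq$qqpp
8

Derivation:
All 13 rotations (rotation i = S[i:]+S[:i]):
  rot[0] = qpqqpqqqpppp$
  rot[1] = pqqpqqqpppp$q
  rot[2] = qqpqqqpppp$qp
  rot[3] = qpqqqpppp$qpq
  rot[4] = pqqqpppp$qpqq
  rot[5] = qqqpppp$qpqqp
  rot[6] = qqpppp$qpqqpq
  rot[7] = qpppp$qpqqpqq
  rot[8] = pppp$qpqqpqqq
  rot[9] = ppp$qpqqpqqqp
  rot[10] = pp$qpqqpqqqpp
  rot[11] = p$qpqqpqqqppp
  rot[12] = $qpqqpqqqpppp
Sorted (with $ < everything):
  sorted[0] = $qpqqpqqqpppp  (last char: 'p')
  sorted[1] = p$qpqqpqqqppp  (last char: 'p')
  sorted[2] = pp$qpqqpqqqpp  (last char: 'p')
  sorted[3] = ppp$qpqqpqqqp  (last char: 'p')
  sorted[4] = pppp$qpqqpqqq  (last char: 'q')
  sorted[5] = pqqpqqqpppp$q  (last char: 'q')
  sorted[6] = pqqqpppp$qpqq  (last char: 'q')
  sorted[7] = qpppp$qpqqpqq  (last char: 'q')
  sorted[8] = qpqqpqqqpppp$  (last char: '$')
  sorted[9] = qpqqqpppp$qpq  (last char: 'q')
  sorted[10] = qqpppp$qpqqpq  (last char: 'q')
  sorted[11] = qqpqqqpppp$qp  (last char: 'p')
  sorted[12] = qqqpppp$qpqqp  (last char: 'p')
Last column: ppppqqqq$qqpp
Original string S is at sorted index 8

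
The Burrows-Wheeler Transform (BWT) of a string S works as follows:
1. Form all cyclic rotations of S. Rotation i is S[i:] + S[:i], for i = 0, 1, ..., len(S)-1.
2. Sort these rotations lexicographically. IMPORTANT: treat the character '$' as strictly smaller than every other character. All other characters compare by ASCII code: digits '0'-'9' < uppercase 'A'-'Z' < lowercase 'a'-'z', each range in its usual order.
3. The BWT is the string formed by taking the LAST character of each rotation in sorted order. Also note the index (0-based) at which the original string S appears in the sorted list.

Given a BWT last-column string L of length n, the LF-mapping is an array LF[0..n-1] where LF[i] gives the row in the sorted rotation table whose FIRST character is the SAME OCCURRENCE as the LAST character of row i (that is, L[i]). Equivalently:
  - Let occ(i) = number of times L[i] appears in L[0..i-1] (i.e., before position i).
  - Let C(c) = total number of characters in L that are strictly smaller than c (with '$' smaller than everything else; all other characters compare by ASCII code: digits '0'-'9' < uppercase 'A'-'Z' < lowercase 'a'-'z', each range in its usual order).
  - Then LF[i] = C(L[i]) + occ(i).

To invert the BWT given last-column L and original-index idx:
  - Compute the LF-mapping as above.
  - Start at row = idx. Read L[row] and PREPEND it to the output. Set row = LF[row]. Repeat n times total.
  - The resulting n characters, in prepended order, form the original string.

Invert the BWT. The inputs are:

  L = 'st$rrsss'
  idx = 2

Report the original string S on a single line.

LF mapping: 3 7 0 1 2 4 5 6
Walk LF starting at row 2, prepending L[row]:
  step 1: row=2, L[2]='$', prepend. Next row=LF[2]=0
  step 2: row=0, L[0]='s', prepend. Next row=LF[0]=3
  step 3: row=3, L[3]='r', prepend. Next row=LF[3]=1
  step 4: row=1, L[1]='t', prepend. Next row=LF[1]=7
  step 5: row=7, L[7]='s', prepend. Next row=LF[7]=6
  step 6: row=6, L[6]='s', prepend. Next row=LF[6]=5
  step 7: row=5, L[5]='s', prepend. Next row=LF[5]=4
  step 8: row=4, L[4]='r', prepend. Next row=LF[4]=2
Reversed output: rssstrs$

Answer: rssstrs$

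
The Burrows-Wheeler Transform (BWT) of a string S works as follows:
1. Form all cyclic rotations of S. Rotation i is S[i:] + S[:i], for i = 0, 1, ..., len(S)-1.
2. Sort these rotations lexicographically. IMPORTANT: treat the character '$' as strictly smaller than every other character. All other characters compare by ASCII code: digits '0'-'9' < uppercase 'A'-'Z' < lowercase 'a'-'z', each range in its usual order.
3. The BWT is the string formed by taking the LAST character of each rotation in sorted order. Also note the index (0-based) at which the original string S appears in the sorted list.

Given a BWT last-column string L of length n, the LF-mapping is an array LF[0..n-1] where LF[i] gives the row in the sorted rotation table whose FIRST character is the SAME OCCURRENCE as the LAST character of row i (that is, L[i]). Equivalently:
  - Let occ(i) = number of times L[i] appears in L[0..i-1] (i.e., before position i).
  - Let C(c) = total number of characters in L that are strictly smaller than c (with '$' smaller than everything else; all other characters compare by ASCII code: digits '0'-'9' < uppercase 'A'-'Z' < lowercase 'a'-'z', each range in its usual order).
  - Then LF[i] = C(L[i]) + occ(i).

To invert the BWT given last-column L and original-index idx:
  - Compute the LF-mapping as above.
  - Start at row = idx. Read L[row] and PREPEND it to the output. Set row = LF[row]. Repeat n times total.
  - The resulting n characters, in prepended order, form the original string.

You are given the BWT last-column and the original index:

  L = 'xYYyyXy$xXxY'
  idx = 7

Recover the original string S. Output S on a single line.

LF mapping: 6 3 4 9 10 1 11 0 7 2 8 5
Walk LF starting at row 7, prepending L[row]:
  step 1: row=7, L[7]='$', prepend. Next row=LF[7]=0
  step 2: row=0, L[0]='x', prepend. Next row=LF[0]=6
  step 3: row=6, L[6]='y', prepend. Next row=LF[6]=11
  step 4: row=11, L[11]='Y', prepend. Next row=LF[11]=5
  step 5: row=5, L[5]='X', prepend. Next row=LF[5]=1
  step 6: row=1, L[1]='Y', prepend. Next row=LF[1]=3
  step 7: row=3, L[3]='y', prepend. Next row=LF[3]=9
  step 8: row=9, L[9]='X', prepend. Next row=LF[9]=2
  step 9: row=2, L[2]='Y', prepend. Next row=LF[2]=4
  step 10: row=4, L[4]='y', prepend. Next row=LF[4]=10
  step 11: row=10, L[10]='x', prepend. Next row=LF[10]=8
  step 12: row=8, L[8]='x', prepend. Next row=LF[8]=7
Reversed output: xxyYXyYXYyx$

Answer: xxyYXyYXYyx$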